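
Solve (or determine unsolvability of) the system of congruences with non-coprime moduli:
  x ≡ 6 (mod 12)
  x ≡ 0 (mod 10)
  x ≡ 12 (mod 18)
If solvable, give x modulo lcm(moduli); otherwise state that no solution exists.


Moduli 12, 10, 18 are not pairwise coprime, so CRT works modulo lcm(m_i) when all pairwise compatibility conditions hold.
Pairwise compatibility: gcd(m_i, m_j) must divide a_i - a_j for every pair.
Merge one congruence at a time:
  Start: x ≡ 6 (mod 12).
  Combine with x ≡ 0 (mod 10): gcd(12, 10) = 2; 0 - 6 = -6, which IS divisible by 2, so compatible.
    Write x = 6 + 12·t and substitute into x ≡ 0 (mod 10): 12·t ≡ 0 − 6 = -6 (mod 10).
    Divide the congruence (and modulus) by g = 2: 6·t ≡ -3 (mod 5).
    Reduce coefficients mod 5: 1·t ≡ 2 (mod 5).
    So t ≡ 2 (mod 5).
    Then x = 6 + 12·2 = 30, valid modulo lcm(12, 10) = 60: x ≡ 30 (mod 60).
  Combine with x ≡ 12 (mod 18): gcd(60, 18) = 6; 12 - 30 = -18, which IS divisible by 6, so compatible.
    Write x = 30 + 60·t and substitute into x ≡ 12 (mod 18): 60·t ≡ 12 − 30 = -18 (mod 18).
    Divide the congruence (and modulus) by g = 6: 10·t ≡ -3 (mod 3).
    Reduce coefficients mod 3: 1·t ≡ 0 (mod 3).
    So t ≡ 0 (mod 3).
    Then x = 30 + 60·0 = 30, valid modulo lcm(60, 18) = 180: x ≡ 30 (mod 180).
Verify: 30 mod 12 = 6, 30 mod 10 = 0, 30 mod 18 = 12.

x ≡ 30 (mod 180).


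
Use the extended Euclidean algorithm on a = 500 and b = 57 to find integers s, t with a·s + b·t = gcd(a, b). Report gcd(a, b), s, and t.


Euclidean algorithm on (500, 57) — divide until remainder is 0:
  500 = 8 · 57 + 44
  57 = 1 · 44 + 13
  44 = 3 · 13 + 5
  13 = 2 · 5 + 3
  5 = 1 · 3 + 2
  3 = 1 · 2 + 1
  2 = 2 · 1 + 0
gcd(500, 57) = 1.
Track Bezout coefficients alongside the remainders: start with r₀ = 500 = a·1 + b·0 (s = 1, t = 0) and r₁ = 57 = a·0 + b·1 (s = 0, t = 1); each new remainder r_{k+1} = r_{k-1} − q_k·r_k inherits s_{k+1} = s_{k-1} − q_k·s_k, t_{k+1} = t_{k-1} − q_k·t_k, so r_k = a·s_k + b·t_k at every step:
  q = 8: r = 44, s = 1 − 8·0 = 1, t = 0 − 8·1 = -8  (check: 500·1 + 57·(-8) = 44)
  q = 1: r = 13, s = 0 − 1·1 = -1, t = 1 − 1·(-8) = 9  (check: 500·(-1) + 57·9 = 13)
  q = 3: r = 5, s = 1 − 3·(-1) = 4, t = -8 − 3·9 = -35  (check: 500·4 + 57·(-35) = 5)
  q = 2: r = 3, s = -1 − 2·4 = -9, t = 9 − 2·(-35) = 79  (check: 500·(-9) + 57·79 = 3)
  q = 1: r = 2, s = 4 − 1·(-9) = 13, t = -35 − 1·79 = -114  (check: 500·13 + 57·(-114) = 2)
  q = 1: r = 1, s = -9 − 1·13 = -22, t = 79 − 1·(-114) = 193  (check: 500·(-22) + 57·193 = 1)
The row with r = 1 (the gcd) gives the Bezout coefficients s = -22, t = 193.
Result: 500 · (-22) + 57 · (193) = 1.

gcd(500, 57) = 1; s = -22, t = 193 (check: 500·(-22) + 57·193 = 1).


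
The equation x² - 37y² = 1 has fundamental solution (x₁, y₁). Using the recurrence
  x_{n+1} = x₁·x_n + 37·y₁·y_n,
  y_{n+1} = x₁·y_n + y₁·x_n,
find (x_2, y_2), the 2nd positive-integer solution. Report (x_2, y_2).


Step 1: Find the fundamental solution (x₁, y₁) of x² - 37y² = 1.
  Expand √37 as a continued fraction. a₀ = ⌊√37⌋ = 6; iterate m_{k+1} = d_k·a_k − m_k, d_{k+1} = (37 − m_{k+1}²)/d_k, a_{k+1} = ⌊(a₀ + m_{k+1})/d_{k+1}⌋ (starting m₀ = 0, d₀ = 1), with convergents p_k = a_k·p_{k-1} + p_{k-2}, q_k = a_k·q_{k-1} + q_{k-2} (p₋₁ = 1, q₋₁ = 0):
  k = 0: a₀ = 6; p₀/q₀ = 6/1; p₀² − 37·q₀² = 36 − 37 = -1.
  k = 1: m = 6, d = 1, a = ⌊(6 + 6)/1⌋ = 12; p/q = (12·6 + 1)/(12·1 + 0) = 73/12; p² − 37·q² = 5329 − 5328 = 1.
  The first convergent with p² − 37·q² = 1 gives the fundamental solution (x₁, y₁) = (73, 12).
Step 2: Apply the recurrence (x_{n+1}, y_{n+1}) = (x₁x_n + 37y₁y_n, x₁y_n + y₁x_n) repeatedly.
  From (x_1, y_1) = (73, 12): x_2 = 73·73 + 37·12·12 = 10657; y_2 = 73·12 + 12·73 = 1752.
Step 3: Verify x_2² - 37·y_2² = 113571649 - 113571648 = 1 (should be 1). ✓

(x_1, y_1) = (73, 12); (x_2, y_2) = (10657, 1752).


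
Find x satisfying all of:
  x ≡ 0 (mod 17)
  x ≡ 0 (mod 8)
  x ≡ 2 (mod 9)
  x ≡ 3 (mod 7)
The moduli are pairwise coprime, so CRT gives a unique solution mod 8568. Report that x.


Product of moduli M = 17 · 8 · 9 · 7 = 8568.
Merge one congruence at a time:
  Start: x ≡ 0 (mod 17).
  Combine with x ≡ 0 (mod 8); new modulus lcm = 136.
    Write x = 0 + 17·t and substitute into x ≡ 0 (mod 8): 17·t ≡ 0 − 0 = 0 (mod 8).
    Reduce coefficients mod 8: 1·t ≡ 0 (mod 8).
    So t ≡ 0 (mod 8).
    Then x = 0 + 17·0 = 0, valid modulo lcm(17, 8) = 136: x ≡ 0 (mod 136).
  Combine with x ≡ 2 (mod 9); new modulus lcm = 1224.
    Write x = 0 + 136·t and substitute into x ≡ 2 (mod 9): 136·t ≡ 2 − 0 = 2 (mod 9).
    Reduce coefficients mod 9: 1·t ≡ 2 (mod 9).
    So t ≡ 2 (mod 9).
    Then x = 0 + 136·2 = 272, valid modulo lcm(136, 9) = 1224: x ≡ 272 (mod 1224).
  Combine with x ≡ 3 (mod 7); new modulus lcm = 8568.
    Write x = 272 + 1224·t and substitute into x ≡ 3 (mod 7): 1224·t ≡ 3 − 272 = -269 (mod 7).
    Reduce coefficients mod 7: 6·t ≡ 4 (mod 7).
    The inverse of 6 mod 7 is 6 (since 6·6 = 36 = 5·7 + 1), so t ≡ 6·4 = 24 ≡ 3 (mod 7).
    Then x = 272 + 1224·3 = 3944, valid modulo lcm(1224, 7) = 8568: x ≡ 3944 (mod 8568).
Verify against each original: 3944 mod 17 = 0, 3944 mod 8 = 0, 3944 mod 9 = 2, 3944 mod 7 = 3.

x ≡ 3944 (mod 8568).


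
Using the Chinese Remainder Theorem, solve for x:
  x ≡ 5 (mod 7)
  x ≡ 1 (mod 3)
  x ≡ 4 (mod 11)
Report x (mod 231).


Moduli 7, 3, 11 are pairwise coprime; by CRT there is a unique solution modulo M = 7 · 3 · 11 = 231.
Solve pairwise, accumulating the modulus:
  Start with x ≡ 5 (mod 7).
  Combine with x ≡ 1 (mod 3): since gcd(7, 3) = 1, we get a unique residue mod 21.
    Write x = 5 + 7·t and substitute into x ≡ 1 (mod 3): 7·t ≡ 1 − 5 = -4 (mod 3).
    Reduce coefficients mod 3: 1·t ≡ 2 (mod 3).
    So t ≡ 2 (mod 3).
    Then x = 5 + 7·2 = 19, valid modulo lcm(7, 3) = 21: x ≡ 19 (mod 21).
  Combine with x ≡ 4 (mod 11): since gcd(21, 11) = 1, we get a unique residue mod 231.
    Write x = 19 + 21·t and substitute into x ≡ 4 (mod 11): 21·t ≡ 4 − 19 = -15 (mod 11).
    Reduce coefficients mod 11: 10·t ≡ 7 (mod 11).
    The inverse of 10 mod 11 is 10 (since 10·10 = 100 = 9·11 + 1), so t ≡ 10·7 = 70 ≡ 4 (mod 11).
    Then x = 19 + 21·4 = 103, valid modulo lcm(21, 11) = 231: x ≡ 103 (mod 231).
Verify: 103 mod 7 = 5 ✓, 103 mod 3 = 1 ✓, 103 mod 11 = 4 ✓.

x ≡ 103 (mod 231).


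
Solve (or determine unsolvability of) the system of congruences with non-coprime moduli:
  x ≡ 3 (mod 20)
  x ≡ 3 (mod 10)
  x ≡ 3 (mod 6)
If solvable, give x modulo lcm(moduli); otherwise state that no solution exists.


Moduli 20, 10, 6 are not pairwise coprime, so CRT works modulo lcm(m_i) when all pairwise compatibility conditions hold.
Pairwise compatibility: gcd(m_i, m_j) must divide a_i - a_j for every pair.
Merge one congruence at a time:
  Start: x ≡ 3 (mod 20).
  Combine with x ≡ 3 (mod 10): gcd(20, 10) = 10; 3 - 3 = 0, which IS divisible by 10, so compatible.
    Write x = 3 + 20·t and substitute into x ≡ 3 (mod 10): 20·t ≡ 3 − 3 = 0 (mod 10).
    Divide the congruence (and modulus) by g = 10: 2·t ≡ 0 (mod 1).
    Modulo 1 every t works; take t = 0.
    Then x = 3 + 20·0 = 3, valid modulo lcm(20, 10) = 20: x ≡ 3 (mod 20).
  Combine with x ≡ 3 (mod 6): gcd(20, 6) = 2; 3 - 3 = 0, which IS divisible by 2, so compatible.
    Write x = 3 + 20·t and substitute into x ≡ 3 (mod 6): 20·t ≡ 3 − 3 = 0 (mod 6).
    Divide the congruence (and modulus) by g = 2: 10·t ≡ 0 (mod 3).
    Reduce coefficients mod 3: 1·t ≡ 0 (mod 3).
    So t ≡ 0 (mod 3).
    Then x = 3 + 20·0 = 3, valid modulo lcm(20, 6) = 60: x ≡ 3 (mod 60).
Verify: 3 mod 20 = 3, 3 mod 10 = 3, 3 mod 6 = 3.

x ≡ 3 (mod 60).


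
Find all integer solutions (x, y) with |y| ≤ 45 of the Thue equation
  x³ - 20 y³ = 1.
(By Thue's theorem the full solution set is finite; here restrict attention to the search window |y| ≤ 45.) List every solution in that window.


The equation is x³ - 20y³ = 1. For fixed y, x³ = 20·y³ + 1, so a solution requires the RHS to be a perfect cube.
Strategy: iterate y from -45 to 45, compute RHS = 20·y³ + 1, and check whether it is a (positive or negative) perfect cube.
Check small values of y:
  y = 0: RHS = 1 = (1)³ ⇒ x = 1 works.
  y = 1: RHS = 21 is not a perfect cube.
  y = -1: RHS = -19 is not a perfect cube.
  y = 2: RHS = 161 is not a perfect cube.
  y = -2: RHS = -159 is not a perfect cube.
  y = 3: RHS = 541 is not a perfect cube.
  y = -3: RHS = -539 is not a perfect cube.
Continuing, at y = -7: RHS = -6859 = (-19)³ ⇒ x = -19 works.
Searching the remaining y in |y| ≤ 45 finds no further solutions.
Collected solutions: (1, 0), (-19, -7).

Solutions (with |y| ≤ 45): (1, 0), (-19, -7).


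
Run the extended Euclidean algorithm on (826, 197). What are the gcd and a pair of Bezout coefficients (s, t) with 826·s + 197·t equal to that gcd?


Euclidean algorithm on (826, 197) — divide until remainder is 0:
  826 = 4 · 197 + 38
  197 = 5 · 38 + 7
  38 = 5 · 7 + 3
  7 = 2 · 3 + 1
  3 = 3 · 1 + 0
gcd(826, 197) = 1.
Track Bezout coefficients alongside the remainders: start with r₀ = 826 = a·1 + b·0 (s = 1, t = 0) and r₁ = 197 = a·0 + b·1 (s = 0, t = 1); each new remainder r_{k+1} = r_{k-1} − q_k·r_k inherits s_{k+1} = s_{k-1} − q_k·s_k, t_{k+1} = t_{k-1} − q_k·t_k, so r_k = a·s_k + b·t_k at every step:
  q = 4: r = 38, s = 1 − 4·0 = 1, t = 0 − 4·1 = -4  (check: 826·1 + 197·(-4) = 38)
  q = 5: r = 7, s = 0 − 5·1 = -5, t = 1 − 5·(-4) = 21  (check: 826·(-5) + 197·21 = 7)
  q = 5: r = 3, s = 1 − 5·(-5) = 26, t = -4 − 5·21 = -109  (check: 826·26 + 197·(-109) = 3)
  q = 2: r = 1, s = -5 − 2·26 = -57, t = 21 − 2·(-109) = 239  (check: 826·(-57) + 197·239 = 1)
The row with r = 1 (the gcd) gives the Bezout coefficients s = -57, t = 239.
Result: 826 · (-57) + 197 · (239) = 1.

gcd(826, 197) = 1; s = -57, t = 239 (check: 826·(-57) + 197·239 = 1).


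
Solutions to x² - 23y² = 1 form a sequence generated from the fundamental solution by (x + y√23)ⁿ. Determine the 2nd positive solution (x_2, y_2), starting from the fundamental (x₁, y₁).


Step 1: Find the fundamental solution (x₁, y₁) of x² - 23y² = 1.
  Expand √23 as a continued fraction. a₀ = ⌊√23⌋ = 4; iterate m_{k+1} = d_k·a_k − m_k, d_{k+1} = (23 − m_{k+1}²)/d_k, a_{k+1} = ⌊(a₀ + m_{k+1})/d_{k+1}⌋ (starting m₀ = 0, d₀ = 1), with convergents p_k = a_k·p_{k-1} + p_{k-2}, q_k = a_k·q_{k-1} + q_{k-2} (p₋₁ = 1, q₋₁ = 0):
  k = 0: a₀ = 4; p₀/q₀ = 4/1; p₀² − 23·q₀² = 16 − 23 = -7.
  k = 1: m = 4, d = 7, a = ⌊(4 + 4)/7⌋ = 1; p/q = (1·4 + 1)/(1·1 + 0) = 5/1; p² − 23·q² = 25 − 23 = 2.
  k = 2: m = 3, d = 2, a = ⌊(4 + 3)/2⌋ = 3; p/q = (3·5 + 4)/(3·1 + 1) = 19/4; p² − 23·q² = 361 − 368 = -7.
  k = 3: m = 3, d = 7, a = ⌊(4 + 3)/7⌋ = 1; p/q = (1·19 + 5)/(1·4 + 1) = 24/5; p² − 23·q² = 576 − 575 = 1.
  The first convergent with p² − 23·q² = 1 gives the fundamental solution (x₁, y₁) = (24, 5).
Step 2: Apply the recurrence (x_{n+1}, y_{n+1}) = (x₁x_n + 23y₁y_n, x₁y_n + y₁x_n) repeatedly.
  From (x_1, y_1) = (24, 5): x_2 = 24·24 + 23·5·5 = 1151; y_2 = 24·5 + 5·24 = 240.
Step 3: Verify x_2² - 23·y_2² = 1324801 - 1324800 = 1 (should be 1). ✓

(x_1, y_1) = (24, 5); (x_2, y_2) = (1151, 240).


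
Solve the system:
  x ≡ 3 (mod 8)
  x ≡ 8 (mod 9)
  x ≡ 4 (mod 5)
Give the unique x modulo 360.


Moduli 8, 9, 5 are pairwise coprime; by CRT there is a unique solution modulo M = 8 · 9 · 5 = 360.
Solve pairwise, accumulating the modulus:
  Start with x ≡ 3 (mod 8).
  Combine with x ≡ 8 (mod 9): since gcd(8, 9) = 1, we get a unique residue mod 72.
    Write x = 3 + 8·t and substitute into x ≡ 8 (mod 9): 8·t ≡ 8 − 3 = 5 (mod 9).
    The inverse of 8 mod 9 is 8 (since 8·8 = 64 = 7·9 + 1), so t ≡ 8·5 = 40 ≡ 4 (mod 9).
    Then x = 3 + 8·4 = 35, valid modulo lcm(8, 9) = 72: x ≡ 35 (mod 72).
  Combine with x ≡ 4 (mod 5): since gcd(72, 5) = 1, we get a unique residue mod 360.
    Write x = 35 + 72·t and substitute into x ≡ 4 (mod 5): 72·t ≡ 4 − 35 = -31 (mod 5).
    Reduce coefficients mod 5: 2·t ≡ 4 (mod 5).
    The inverse of 2 mod 5 is 3 (since 2·3 = 6 = 1·5 + 1), so t ≡ 3·4 = 12 ≡ 2 (mod 5).
    Then x = 35 + 72·2 = 179, valid modulo lcm(72, 5) = 360: x ≡ 179 (mod 360).
Verify: 179 mod 8 = 3 ✓, 179 mod 9 = 8 ✓, 179 mod 5 = 4 ✓.

x ≡ 179 (mod 360).


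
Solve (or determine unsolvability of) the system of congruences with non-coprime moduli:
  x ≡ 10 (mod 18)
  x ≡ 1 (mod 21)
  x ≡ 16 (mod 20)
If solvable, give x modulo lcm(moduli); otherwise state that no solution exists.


Moduli 18, 21, 20 are not pairwise coprime, so CRT works modulo lcm(m_i) when all pairwise compatibility conditions hold.
Pairwise compatibility: gcd(m_i, m_j) must divide a_i - a_j for every pair.
Merge one congruence at a time:
  Start: x ≡ 10 (mod 18).
  Combine with x ≡ 1 (mod 21): gcd(18, 21) = 3; 1 - 10 = -9, which IS divisible by 3, so compatible.
    Write x = 10 + 18·t and substitute into x ≡ 1 (mod 21): 18·t ≡ 1 − 10 = -9 (mod 21).
    Divide the congruence (and modulus) by g = 3: 6·t ≡ -3 (mod 7).
    Reduce coefficients mod 7: 6·t ≡ 4 (mod 7).
    The inverse of 6 mod 7 is 6 (since 6·6 = 36 = 5·7 + 1), so t ≡ 6·4 = 24 ≡ 3 (mod 7).
    Then x = 10 + 18·3 = 64, valid modulo lcm(18, 21) = 126: x ≡ 64 (mod 126).
  Combine with x ≡ 16 (mod 20): gcd(126, 20) = 2; 16 - 64 = -48, which IS divisible by 2, so compatible.
    Write x = 64 + 126·t and substitute into x ≡ 16 (mod 20): 126·t ≡ 16 − 64 = -48 (mod 20).
    Divide the congruence (and modulus) by g = 2: 63·t ≡ -24 (mod 10).
    Reduce coefficients mod 10: 3·t ≡ 6 (mod 10).
    The inverse of 3 mod 10 is 7 (since 3·7 = 21 = 2·10 + 1), so t ≡ 7·6 = 42 ≡ 2 (mod 10).
    Then x = 64 + 126·2 = 316, valid modulo lcm(126, 20) = 1260: x ≡ 316 (mod 1260).
Verify: 316 mod 18 = 10, 316 mod 21 = 1, 316 mod 20 = 16.

x ≡ 316 (mod 1260).


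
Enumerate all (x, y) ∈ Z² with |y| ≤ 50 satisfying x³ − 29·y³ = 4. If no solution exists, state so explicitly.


The equation is x³ - 29y³ = 4. For fixed y, x³ = 29·y³ + 4, so a solution requires the RHS to be a perfect cube.
Strategy: iterate y from -50 to 50, compute RHS = 29·y³ + 4, and check whether it is a (positive or negative) perfect cube.
Check small values of y:
  y = 0: RHS = 4 is not a perfect cube.
  y = 1: RHS = 33 is not a perfect cube.
  y = -1: RHS = -25 is not a perfect cube.
  y = 2: RHS = 236 is not a perfect cube.
  y = -2: RHS = -228 is not a perfect cube.
  y = 3: RHS = 787 is not a perfect cube.
  y = -3: RHS = -779 is not a perfect cube.
Continuing the search up to |y| = 50 finds no solutions either.
No (x, y) in the scanned range satisfies the equation.

No integer solutions with |y| ≤ 50.


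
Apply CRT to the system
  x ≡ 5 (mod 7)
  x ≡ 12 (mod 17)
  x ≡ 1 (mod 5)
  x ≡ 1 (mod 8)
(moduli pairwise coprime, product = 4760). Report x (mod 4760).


Product of moduli M = 7 · 17 · 5 · 8 = 4760.
Merge one congruence at a time:
  Start: x ≡ 5 (mod 7).
  Combine with x ≡ 12 (mod 17); new modulus lcm = 119.
    Write x = 5 + 7·t and substitute into x ≡ 12 (mod 17): 7·t ≡ 12 − 5 = 7 (mod 17).
    The inverse of 7 mod 17 is 5 (since 7·5 = 35 = 2·17 + 1), so t ≡ 5·7 = 35 ≡ 1 (mod 17).
    Then x = 5 + 7·1 = 12, valid modulo lcm(7, 17) = 119: x ≡ 12 (mod 119).
  Combine with x ≡ 1 (mod 5); new modulus lcm = 595.
    Write x = 12 + 119·t and substitute into x ≡ 1 (mod 5): 119·t ≡ 1 − 12 = -11 (mod 5).
    Reduce coefficients mod 5: 4·t ≡ 4 (mod 5).
    The inverse of 4 mod 5 is 4 (since 4·4 = 16 = 3·5 + 1), so t ≡ 4·4 = 16 ≡ 1 (mod 5).
    Then x = 12 + 119·1 = 131, valid modulo lcm(119, 5) = 595: x ≡ 131 (mod 595).
  Combine with x ≡ 1 (mod 8); new modulus lcm = 4760.
    Write x = 131 + 595·t and substitute into x ≡ 1 (mod 8): 595·t ≡ 1 − 131 = -130 (mod 8).
    Reduce coefficients mod 8: 3·t ≡ 6 (mod 8).
    The inverse of 3 mod 8 is 3 (since 3·3 = 9 = 1·8 + 1), so t ≡ 3·6 = 18 ≡ 2 (mod 8).
    Then x = 131 + 595·2 = 1321, valid modulo lcm(595, 8) = 4760: x ≡ 1321 (mod 4760).
Verify against each original: 1321 mod 7 = 5, 1321 mod 17 = 12, 1321 mod 5 = 1, 1321 mod 8 = 1.

x ≡ 1321 (mod 4760).


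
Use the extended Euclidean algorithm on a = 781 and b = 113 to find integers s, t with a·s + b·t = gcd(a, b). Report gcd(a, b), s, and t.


Euclidean algorithm on (781, 113) — divide until remainder is 0:
  781 = 6 · 113 + 103
  113 = 1 · 103 + 10
  103 = 10 · 10 + 3
  10 = 3 · 3 + 1
  3 = 3 · 1 + 0
gcd(781, 113) = 1.
Track Bezout coefficients alongside the remainders: start with r₀ = 781 = a·1 + b·0 (s = 1, t = 0) and r₁ = 113 = a·0 + b·1 (s = 0, t = 1); each new remainder r_{k+1} = r_{k-1} − q_k·r_k inherits s_{k+1} = s_{k-1} − q_k·s_k, t_{k+1} = t_{k-1} − q_k·t_k, so r_k = a·s_k + b·t_k at every step:
  q = 6: r = 103, s = 1 − 6·0 = 1, t = 0 − 6·1 = -6  (check: 781·1 + 113·(-6) = 103)
  q = 1: r = 10, s = 0 − 1·1 = -1, t = 1 − 1·(-6) = 7  (check: 781·(-1) + 113·7 = 10)
  q = 10: r = 3, s = 1 − 10·(-1) = 11, t = -6 − 10·7 = -76  (check: 781·11 + 113·(-76) = 3)
  q = 3: r = 1, s = -1 − 3·11 = -34, t = 7 − 3·(-76) = 235  (check: 781·(-34) + 113·235 = 1)
The row with r = 1 (the gcd) gives the Bezout coefficients s = -34, t = 235.
Result: 781 · (-34) + 113 · (235) = 1.

gcd(781, 113) = 1; s = -34, t = 235 (check: 781·(-34) + 113·235 = 1).


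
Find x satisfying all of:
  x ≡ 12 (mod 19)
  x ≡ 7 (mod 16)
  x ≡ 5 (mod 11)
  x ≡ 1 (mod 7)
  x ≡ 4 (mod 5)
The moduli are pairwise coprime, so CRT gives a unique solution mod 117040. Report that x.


Product of moduli M = 19 · 16 · 11 · 7 · 5 = 117040.
Merge one congruence at a time:
  Start: x ≡ 12 (mod 19).
  Combine with x ≡ 7 (mod 16); new modulus lcm = 304.
    Write x = 12 + 19·t and substitute into x ≡ 7 (mod 16): 19·t ≡ 7 − 12 = -5 (mod 16).
    Reduce coefficients mod 16: 3·t ≡ 11 (mod 16).
    The inverse of 3 mod 16 is 11 (since 3·11 = 33 = 2·16 + 1), so t ≡ 11·11 = 121 ≡ 9 (mod 16).
    Then x = 12 + 19·9 = 183, valid modulo lcm(19, 16) = 304: x ≡ 183 (mod 304).
  Combine with x ≡ 5 (mod 11); new modulus lcm = 3344.
    Write x = 183 + 304·t and substitute into x ≡ 5 (mod 11): 304·t ≡ 5 − 183 = -178 (mod 11).
    Reduce coefficients mod 11: 7·t ≡ 9 (mod 11).
    The inverse of 7 mod 11 is 8 (since 7·8 = 56 = 5·11 + 1), so t ≡ 8·9 = 72 ≡ 6 (mod 11).
    Then x = 183 + 304·6 = 2007, valid modulo lcm(304, 11) = 3344: x ≡ 2007 (mod 3344).
  Combine with x ≡ 1 (mod 7); new modulus lcm = 23408.
    Write x = 2007 + 3344·t and substitute into x ≡ 1 (mod 7): 3344·t ≡ 1 − 2007 = -2006 (mod 7).
    Reduce coefficients mod 7: 5·t ≡ 3 (mod 7).
    The inverse of 5 mod 7 is 3 (since 5·3 = 15 = 2·7 + 1), so t ≡ 3·3 = 9 ≡ 2 (mod 7).
    Then x = 2007 + 3344·2 = 8695, valid modulo lcm(3344, 7) = 23408: x ≡ 8695 (mod 23408).
  Combine with x ≡ 4 (mod 5); new modulus lcm = 117040.
    Write x = 8695 + 23408·t and substitute into x ≡ 4 (mod 5): 23408·t ≡ 4 − 8695 = -8691 (mod 5).
    Reduce coefficients mod 5: 3·t ≡ 4 (mod 5).
    The inverse of 3 mod 5 is 2 (since 3·2 = 6 = 1·5 + 1), so t ≡ 2·4 = 8 ≡ 3 (mod 5).
    Then x = 8695 + 23408·3 = 78919, valid modulo lcm(23408, 5) = 117040: x ≡ 78919 (mod 117040).
Verify against each original: 78919 mod 19 = 12, 78919 mod 16 = 7, 78919 mod 11 = 5, 78919 mod 7 = 1, 78919 mod 5 = 4.

x ≡ 78919 (mod 117040).


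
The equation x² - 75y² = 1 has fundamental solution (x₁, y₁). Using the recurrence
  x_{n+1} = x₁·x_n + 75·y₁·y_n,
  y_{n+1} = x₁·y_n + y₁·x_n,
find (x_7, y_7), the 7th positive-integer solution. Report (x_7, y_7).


Step 1: Find the fundamental solution (x₁, y₁) of x² - 75y² = 1.
  Expand √75 as a continued fraction. a₀ = ⌊√75⌋ = 8; iterate m_{k+1} = d_k·a_k − m_k, d_{k+1} = (75 − m_{k+1}²)/d_k, a_{k+1} = ⌊(a₀ + m_{k+1})/d_{k+1}⌋ (starting m₀ = 0, d₀ = 1), with convergents p_k = a_k·p_{k-1} + p_{k-2}, q_k = a_k·q_{k-1} + q_{k-2} (p₋₁ = 1, q₋₁ = 0):
  k = 0: a₀ = 8; p₀/q₀ = 8/1; p₀² − 75·q₀² = 64 − 75 = -11.
  k = 1: m = 8, d = 11, a = ⌊(8 + 8)/11⌋ = 1; p/q = (1·8 + 1)/(1·1 + 0) = 9/1; p² − 75·q² = 81 − 75 = 6.
  k = 2: m = 3, d = 6, a = ⌊(8 + 3)/6⌋ = 1; p/q = (1·9 + 8)/(1·1 + 1) = 17/2; p² − 75·q² = 289 − 300 = -11.
  k = 3: m = 3, d = 11, a = ⌊(8 + 3)/11⌋ = 1; p/q = (1·17 + 9)/(1·2 + 1) = 26/3; p² − 75·q² = 676 − 675 = 1.
  The first convergent with p² − 75·q² = 1 gives the fundamental solution (x₁, y₁) = (26, 3).
Step 2: Apply the recurrence (x_{n+1}, y_{n+1}) = (x₁x_n + 75y₁y_n, x₁y_n + y₁x_n) repeatedly.
  From (x_1, y_1) = (26, 3): x_2 = 26·26 + 75·3·3 = 1351; y_2 = 26·3 + 3·26 = 156.
  From (x_2, y_2) = (1351, 156): x_3 = 26·1351 + 75·3·156 = 70226; y_3 = 26·156 + 3·1351 = 8109.
  From (x_3, y_3) = (70226, 8109): x_4 = 26·70226 + 75·3·8109 = 3650401; y_4 = 26·8109 + 3·70226 = 421512.
  From (x_4, y_4) = (3650401, 421512): x_5 = 26·3650401 + 75·3·421512 = 189750626; y_5 = 26·421512 + 3·3650401 = 21910515.
  From (x_5, y_5) = (189750626, 21910515): x_6 = 26·189750626 + 75·3·21910515 = 9863382151; y_6 = 26·21910515 + 3·189750626 = 1138925268.
  From (x_6, y_6) = (9863382151, 1138925268): x_7 = 26·9863382151 + 75·3·1138925268 = 512706121226; y_7 = 26·1138925268 + 3·9863382151 = 59202203421.
Step 3: Verify x_7² - 75·y_7² = 262867566742609807743076 - 262867566742609807743075 = 1 (should be 1). ✓

(x_1, y_1) = (26, 3); (x_7, y_7) = (512706121226, 59202203421).


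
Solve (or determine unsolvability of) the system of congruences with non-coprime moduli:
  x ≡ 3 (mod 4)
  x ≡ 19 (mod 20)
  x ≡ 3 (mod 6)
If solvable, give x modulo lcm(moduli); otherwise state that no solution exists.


Moduli 4, 20, 6 are not pairwise coprime, so CRT works modulo lcm(m_i) when all pairwise compatibility conditions hold.
Pairwise compatibility: gcd(m_i, m_j) must divide a_i - a_j for every pair.
Merge one congruence at a time:
  Start: x ≡ 3 (mod 4).
  Combine with x ≡ 19 (mod 20): gcd(4, 20) = 4; 19 - 3 = 16, which IS divisible by 4, so compatible.
    Write x = 3 + 4·t and substitute into x ≡ 19 (mod 20): 4·t ≡ 19 − 3 = 16 (mod 20).
    Divide the congruence (and modulus) by g = 4: 1·t ≡ 4 (mod 5).
    So t ≡ 4 (mod 5).
    Then x = 3 + 4·4 = 19, valid modulo lcm(4, 20) = 20: x ≡ 19 (mod 20).
  Combine with x ≡ 3 (mod 6): gcd(20, 6) = 2; 3 - 19 = -16, which IS divisible by 2, so compatible.
    Write x = 19 + 20·t and substitute into x ≡ 3 (mod 6): 20·t ≡ 3 − 19 = -16 (mod 6).
    Divide the congruence (and modulus) by g = 2: 10·t ≡ -8 (mod 3).
    Reduce coefficients mod 3: 1·t ≡ 1 (mod 3).
    So t ≡ 1 (mod 3).
    Then x = 19 + 20·1 = 39, valid modulo lcm(20, 6) = 60: x ≡ 39 (mod 60).
Verify: 39 mod 4 = 3, 39 mod 20 = 19, 39 mod 6 = 3.

x ≡ 39 (mod 60).


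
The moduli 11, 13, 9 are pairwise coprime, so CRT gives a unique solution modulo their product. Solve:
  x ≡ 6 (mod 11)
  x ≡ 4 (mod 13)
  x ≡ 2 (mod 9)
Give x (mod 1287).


Moduli 11, 13, 9 are pairwise coprime; by CRT there is a unique solution modulo M = 11 · 13 · 9 = 1287.
Solve pairwise, accumulating the modulus:
  Start with x ≡ 6 (mod 11).
  Combine with x ≡ 4 (mod 13): since gcd(11, 13) = 1, we get a unique residue mod 143.
    Write x = 6 + 11·t and substitute into x ≡ 4 (mod 13): 11·t ≡ 4 − 6 = -2 (mod 13).
    Reduce coefficients mod 13: 11·t ≡ 11 (mod 13).
    The inverse of 11 mod 13 is 6 (since 11·6 = 66 = 5·13 + 1), so t ≡ 6·11 = 66 ≡ 1 (mod 13).
    Then x = 6 + 11·1 = 17, valid modulo lcm(11, 13) = 143: x ≡ 17 (mod 143).
  Combine with x ≡ 2 (mod 9): since gcd(143, 9) = 1, we get a unique residue mod 1287.
    Write x = 17 + 143·t and substitute into x ≡ 2 (mod 9): 143·t ≡ 2 − 17 = -15 (mod 9).
    Reduce coefficients mod 9: 8·t ≡ 3 (mod 9).
    The inverse of 8 mod 9 is 8 (since 8·8 = 64 = 7·9 + 1), so t ≡ 8·3 = 24 ≡ 6 (mod 9).
    Then x = 17 + 143·6 = 875, valid modulo lcm(143, 9) = 1287: x ≡ 875 (mod 1287).
Verify: 875 mod 11 = 6 ✓, 875 mod 13 = 4 ✓, 875 mod 9 = 2 ✓.

x ≡ 875 (mod 1287).


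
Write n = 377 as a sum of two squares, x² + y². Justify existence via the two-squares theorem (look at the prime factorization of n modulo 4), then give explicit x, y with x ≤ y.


Step 1: Factor n = 377 = 13 · 29.
Step 2: Check the mod-4 condition on each prime factor: 13 ≡ 1 (mod 4), exponent 1; 29 ≡ 1 (mod 4), exponent 1.
All primes ≡ 3 (mod 4) appear to even exponent (or don't appear), so by the two-squares theorem n IS expressible as a sum of two squares.
Step 3: Build a representation. Here n = 13 · 29 is a product of primes ≡ 1 (mod 4). Each prime p ≡ 1 (mod 4) is itself a sum of two squares; find a² by testing p − a² for a perfect square:
  13: 13 − 1² = 12, 13 − 2² = 9 = 3² ⇒ 13 = 2² + 3².
  29: 29 − 1² = 28, 29 − 2² = 25 = 5² ⇒ 29 = 2² + 5².
  Combine using the Brahmagupta–Fibonacci identity (a² + b²)(c² + d²) = (ac − bd)² + (ad + bc)² = (ac + bd)² + (ad − bc)²:
  13 · 29 = 377: from (2² + 3²)(2² + 5²), take (2·2 − 3·5, 2·5 + 3·2) = (4 − 15, 10 + 6) = (-11, 16); dropping signs (only squares matter) gives (11, 16); check 11² + 16² = 121 + 256 = 377 ✓.
Step 4: Order so x ≤ y and verify: 11² + 16² = 121 + 256 = 377 = n. ✓

n = 377 = 11² + 16² (one valid representation with x ≤ y).


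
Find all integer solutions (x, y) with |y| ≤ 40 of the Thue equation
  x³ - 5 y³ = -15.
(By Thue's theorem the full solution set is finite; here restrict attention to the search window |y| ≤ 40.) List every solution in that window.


The equation is x³ - 5y³ = -15. For fixed y, x³ = 5·y³ − 15, so a solution requires the RHS to be a perfect cube.
Strategy: iterate y from -40 to 40, compute RHS = 5·y³ − 15, and check whether it is a (positive or negative) perfect cube.
Check small values of y:
  y = 0: RHS = -15 is not a perfect cube.
  y = 1: RHS = -10 is not a perfect cube.
  y = -1: RHS = -20 is not a perfect cube.
  y = 2: RHS = 25 is not a perfect cube.
  y = -2: RHS = -55 is not a perfect cube.
  y = 3: RHS = 120 is not a perfect cube.
  y = -3: RHS = -150 is not a perfect cube.
Continuing the search up to |y| = 40 finds no solutions either.
No (x, y) in the scanned range satisfies the equation.

No integer solutions with |y| ≤ 40.


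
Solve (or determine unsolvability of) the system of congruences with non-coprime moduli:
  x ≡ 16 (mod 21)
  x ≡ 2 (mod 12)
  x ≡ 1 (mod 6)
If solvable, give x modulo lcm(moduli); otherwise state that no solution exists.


Moduli 21, 12, 6 are not pairwise coprime, so CRT works modulo lcm(m_i) when all pairwise compatibility conditions hold.
Pairwise compatibility: gcd(m_i, m_j) must divide a_i - a_j for every pair.
Merge one congruence at a time:
  Start: x ≡ 16 (mod 21).
  Combine with x ≡ 2 (mod 12): gcd(21, 12) = 3, and 2 - 16 = -14 is NOT divisible by 3.
    ⇒ system is inconsistent (no integer solution).

No solution (the system is inconsistent).


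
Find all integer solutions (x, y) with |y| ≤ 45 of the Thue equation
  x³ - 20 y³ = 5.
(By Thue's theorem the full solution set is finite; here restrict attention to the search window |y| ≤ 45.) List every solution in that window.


The equation is x³ - 20y³ = 5. For fixed y, x³ = 20·y³ + 5, so a solution requires the RHS to be a perfect cube.
Strategy: iterate y from -45 to 45, compute RHS = 20·y³ + 5, and check whether it is a (positive or negative) perfect cube.
Check small values of y:
  y = 0: RHS = 5 is not a perfect cube.
  y = 1: RHS = 25 is not a perfect cube.
  y = -1: RHS = -15 is not a perfect cube.
  y = 2: RHS = 165 is not a perfect cube.
  y = -2: RHS = -155 is not a perfect cube.
  y = 3: RHS = 545 is not a perfect cube.
  y = -3: RHS = -535 is not a perfect cube.
Continuing the search up to |y| = 45 finds no solutions either.
No (x, y) in the scanned range satisfies the equation.

No integer solutions with |y| ≤ 45.


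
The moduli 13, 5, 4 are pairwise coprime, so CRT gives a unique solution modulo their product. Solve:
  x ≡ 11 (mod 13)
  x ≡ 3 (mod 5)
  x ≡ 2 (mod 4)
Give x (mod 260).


Moduli 13, 5, 4 are pairwise coprime; by CRT there is a unique solution modulo M = 13 · 5 · 4 = 260.
Solve pairwise, accumulating the modulus:
  Start with x ≡ 11 (mod 13).
  Combine with x ≡ 3 (mod 5): since gcd(13, 5) = 1, we get a unique residue mod 65.
    Write x = 11 + 13·t and substitute into x ≡ 3 (mod 5): 13·t ≡ 3 − 11 = -8 (mod 5).
    Reduce coefficients mod 5: 3·t ≡ 2 (mod 5).
    The inverse of 3 mod 5 is 2 (since 3·2 = 6 = 1·5 + 1), so t ≡ 2·2 = 4 ≡ 4 (mod 5).
    Then x = 11 + 13·4 = 63, valid modulo lcm(13, 5) = 65: x ≡ 63 (mod 65).
  Combine with x ≡ 2 (mod 4): since gcd(65, 4) = 1, we get a unique residue mod 260.
    Write x = 63 + 65·t and substitute into x ≡ 2 (mod 4): 65·t ≡ 2 − 63 = -61 (mod 4).
    Reduce coefficients mod 4: 1·t ≡ 3 (mod 4).
    So t ≡ 3 (mod 4).
    Then x = 63 + 65·3 = 258, valid modulo lcm(65, 4) = 260: x ≡ 258 (mod 260).
Verify: 258 mod 13 = 11 ✓, 258 mod 5 = 3 ✓, 258 mod 4 = 2 ✓.

x ≡ 258 (mod 260).


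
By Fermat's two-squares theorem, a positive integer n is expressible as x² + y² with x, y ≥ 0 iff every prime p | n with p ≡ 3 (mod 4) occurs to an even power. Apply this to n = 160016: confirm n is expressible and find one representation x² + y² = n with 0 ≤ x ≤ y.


Step 1: Factor n = 160016 = 2^4 · 73 · 137.
Step 2: Check the mod-4 condition on each prime factor: 2 = 2 (special); 73 ≡ 1 (mod 4), exponent 1; 137 ≡ 1 (mod 4), exponent 1.
All primes ≡ 3 (mod 4) appear to even exponent (or don't appear), so by the two-squares theorem n IS expressible as a sum of two squares.
Step 3: Build a representation. Group n = k² · m with k = 4 and m = 73 · 137 = 10001 (a product of primes ≡ 1 (mod 4)); a representation of m scales to one of n via (k·x)² + (k·y)² = k²(x² + y²). Each prime p ≡ 1 (mod 4) is itself a sum of two squares; find a² by testing p − a² for a perfect square:
  73: 73 − 1² = 72, 73 − 2² = 69, 73 − 3² = 64 = 8² ⇒ 73 = 3² + 8².
  137: 137 − 1² = 136, 137 − 2² = 133, 137 − 3² = 128, 137 − 4² = 121 = 11² ⇒ 137 = 4² + 11².
  Combine using the Brahmagupta–Fibonacci identity (a² + b²)(c² + d²) = (ac − bd)² + (ad + bc)² = (ac + bd)² + (ad − bc)²:
  73 · 137 = 10001: from (3² + 8²)(4² + 11²), take (3·4 − 8·11, 3·11 + 8·4) = (12 − 88, 33 + 32) = (-76, 65); dropping signs (only squares matter) gives (76, 65); check 76² + 65² = 5776 + 4225 = 10001 ✓.
  Scale by k = 4: (4·76, 4·65) = (304, 260).
Step 4: Order so x ≤ y and verify: 260² + 304² = 67600 + 92416 = 160016 = n. ✓

n = 160016 = 260² + 304² (one valid representation with x ≤ y).


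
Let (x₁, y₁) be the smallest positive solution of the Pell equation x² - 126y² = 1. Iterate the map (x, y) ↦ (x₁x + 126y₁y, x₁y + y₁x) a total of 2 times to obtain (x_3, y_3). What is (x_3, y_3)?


Step 1: Find the fundamental solution (x₁, y₁) of x² - 126y² = 1.
  Expand √126 as a continued fraction. a₀ = ⌊√126⌋ = 11; iterate m_{k+1} = d_k·a_k − m_k, d_{k+1} = (126 − m_{k+1}²)/d_k, a_{k+1} = ⌊(a₀ + m_{k+1})/d_{k+1}⌋ (starting m₀ = 0, d₀ = 1), with convergents p_k = a_k·p_{k-1} + p_{k-2}, q_k = a_k·q_{k-1} + q_{k-2} (p₋₁ = 1, q₋₁ = 0):
  k = 0: a₀ = 11; p₀/q₀ = 11/1; p₀² − 126·q₀² = 121 − 126 = -5.
  k = 1: m = 11, d = 5, a = ⌊(11 + 11)/5⌋ = 4; p/q = (4·11 + 1)/(4·1 + 0) = 45/4; p² − 126·q² = 2025 − 2016 = 9.
  k = 2: m = 9, d = 9, a = ⌊(11 + 9)/9⌋ = 2; p/q = (2·45 + 11)/(2·4 + 1) = 101/9; p² − 126·q² = 10201 − 10206 = -5.
  k = 3: m = 9, d = 5, a = ⌊(11 + 9)/5⌋ = 4; p/q = (4·101 + 45)/(4·9 + 4) = 449/40; p² − 126·q² = 201601 − 201600 = 1.
  The first convergent with p² − 126·q² = 1 gives the fundamental solution (x₁, y₁) = (449, 40).
Step 2: Apply the recurrence (x_{n+1}, y_{n+1}) = (x₁x_n + 126y₁y_n, x₁y_n + y₁x_n) repeatedly.
  From (x_1, y_1) = (449, 40): x_2 = 449·449 + 126·40·40 = 403201; y_2 = 449·40 + 40·449 = 35920.
  From (x_2, y_2) = (403201, 35920): x_3 = 449·403201 + 126·40·35920 = 362074049; y_3 = 449·35920 + 40·403201 = 32256120.
Step 3: Verify x_3² - 126·y_3² = 131097616959254401 - 131097616959254400 = 1 (should be 1). ✓

(x_1, y_1) = (449, 40); (x_3, y_3) = (362074049, 32256120).


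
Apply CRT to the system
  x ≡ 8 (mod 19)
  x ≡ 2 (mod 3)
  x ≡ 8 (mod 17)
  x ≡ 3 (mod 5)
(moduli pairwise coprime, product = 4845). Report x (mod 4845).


Product of moduli M = 19 · 3 · 17 · 5 = 4845.
Merge one congruence at a time:
  Start: x ≡ 8 (mod 19).
  Combine with x ≡ 2 (mod 3); new modulus lcm = 57.
    Write x = 8 + 19·t and substitute into x ≡ 2 (mod 3): 19·t ≡ 2 − 8 = -6 (mod 3).
    Reduce coefficients mod 3: 1·t ≡ 0 (mod 3).
    So t ≡ 0 (mod 3).
    Then x = 8 + 19·0 = 8, valid modulo lcm(19, 3) = 57: x ≡ 8 (mod 57).
  Combine with x ≡ 8 (mod 17); new modulus lcm = 969.
    Write x = 8 + 57·t and substitute into x ≡ 8 (mod 17): 57·t ≡ 8 − 8 = 0 (mod 17).
    Reduce coefficients mod 17: 6·t ≡ 0 (mod 17).
    The inverse of 6 mod 17 is 3 (since 6·3 = 18 = 1·17 + 1), so t ≡ 3·0 = 0 ≡ 0 (mod 17).
    Then x = 8 + 57·0 = 8, valid modulo lcm(57, 17) = 969: x ≡ 8 (mod 969).
  Combine with x ≡ 3 (mod 5); new modulus lcm = 4845.
    Write x = 8 + 969·t and substitute into x ≡ 3 (mod 5): 969·t ≡ 3 − 8 = -5 (mod 5).
    Reduce coefficients mod 5: 4·t ≡ 0 (mod 5).
    The inverse of 4 mod 5 is 4 (since 4·4 = 16 = 3·5 + 1), so t ≡ 4·0 = 0 ≡ 0 (mod 5).
    Then x = 8 + 969·0 = 8, valid modulo lcm(969, 5) = 4845: x ≡ 8 (mod 4845).
Verify against each original: 8 mod 19 = 8, 8 mod 3 = 2, 8 mod 17 = 8, 8 mod 5 = 3.

x ≡ 8 (mod 4845).


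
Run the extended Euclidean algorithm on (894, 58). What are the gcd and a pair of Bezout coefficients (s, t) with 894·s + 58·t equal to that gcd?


Euclidean algorithm on (894, 58) — divide until remainder is 0:
  894 = 15 · 58 + 24
  58 = 2 · 24 + 10
  24 = 2 · 10 + 4
  10 = 2 · 4 + 2
  4 = 2 · 2 + 0
gcd(894, 58) = 2.
Track Bezout coefficients alongside the remainders: start with r₀ = 894 = a·1 + b·0 (s = 1, t = 0) and r₁ = 58 = a·0 + b·1 (s = 0, t = 1); each new remainder r_{k+1} = r_{k-1} − q_k·r_k inherits s_{k+1} = s_{k-1} − q_k·s_k, t_{k+1} = t_{k-1} − q_k·t_k, so r_k = a·s_k + b·t_k at every step:
  q = 15: r = 24, s = 1 − 15·0 = 1, t = 0 − 15·1 = -15  (check: 894·1 + 58·(-15) = 24)
  q = 2: r = 10, s = 0 − 2·1 = -2, t = 1 − 2·(-15) = 31  (check: 894·(-2) + 58·31 = 10)
  q = 2: r = 4, s = 1 − 2·(-2) = 5, t = -15 − 2·31 = -77  (check: 894·5 + 58·(-77) = 4)
  q = 2: r = 2, s = -2 − 2·5 = -12, t = 31 − 2·(-77) = 185  (check: 894·(-12) + 58·185 = 2)
The row with r = 2 (the gcd) gives the Bezout coefficients s = -12, t = 185.
Result: 894 · (-12) + 58 · (185) = 2.

gcd(894, 58) = 2; s = -12, t = 185 (check: 894·(-12) + 58·185 = 2).


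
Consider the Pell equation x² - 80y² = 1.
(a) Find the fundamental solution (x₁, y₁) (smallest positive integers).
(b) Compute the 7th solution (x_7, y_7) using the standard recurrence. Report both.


Step 1: Find the fundamental solution (x₁, y₁) of x² - 80y² = 1.
  Expand √80 as a continued fraction. a₀ = ⌊√80⌋ = 8; iterate m_{k+1} = d_k·a_k − m_k, d_{k+1} = (80 − m_{k+1}²)/d_k, a_{k+1} = ⌊(a₀ + m_{k+1})/d_{k+1}⌋ (starting m₀ = 0, d₀ = 1), with convergents p_k = a_k·p_{k-1} + p_{k-2}, q_k = a_k·q_{k-1} + q_{k-2} (p₋₁ = 1, q₋₁ = 0):
  k = 0: a₀ = 8; p₀/q₀ = 8/1; p₀² − 80·q₀² = 64 − 80 = -16.
  k = 1: m = 8, d = 16, a = ⌊(8 + 8)/16⌋ = 1; p/q = (1·8 + 1)/(1·1 + 0) = 9/1; p² − 80·q² = 81 − 80 = 1.
  The first convergent with p² − 80·q² = 1 gives the fundamental solution (x₁, y₁) = (9, 1).
Step 2: Apply the recurrence (x_{n+1}, y_{n+1}) = (x₁x_n + 80y₁y_n, x₁y_n + y₁x_n) repeatedly.
  From (x_1, y_1) = (9, 1): x_2 = 9·9 + 80·1·1 = 161; y_2 = 9·1 + 1·9 = 18.
  From (x_2, y_2) = (161, 18): x_3 = 9·161 + 80·1·18 = 2889; y_3 = 9·18 + 1·161 = 323.
  From (x_3, y_3) = (2889, 323): x_4 = 9·2889 + 80·1·323 = 51841; y_4 = 9·323 + 1·2889 = 5796.
  From (x_4, y_4) = (51841, 5796): x_5 = 9·51841 + 80·1·5796 = 930249; y_5 = 9·5796 + 1·51841 = 104005.
  From (x_5, y_5) = (930249, 104005): x_6 = 9·930249 + 80·1·104005 = 16692641; y_6 = 9·104005 + 1·930249 = 1866294.
  From (x_6, y_6) = (16692641, 1866294): x_7 = 9·16692641 + 80·1·1866294 = 299537289; y_7 = 9·1866294 + 1·16692641 = 33489287.
Step 3: Verify x_7² - 80·y_7² = 89722587501469521 - 89722587501469520 = 1 (should be 1). ✓

(x_1, y_1) = (9, 1); (x_7, y_7) = (299537289, 33489287).


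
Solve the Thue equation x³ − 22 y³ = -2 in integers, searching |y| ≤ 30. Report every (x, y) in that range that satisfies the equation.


The equation is x³ - 22y³ = -2. For fixed y, x³ = 22·y³ − 2, so a solution requires the RHS to be a perfect cube.
Strategy: iterate y from -30 to 30, compute RHS = 22·y³ − 2, and check whether it is a (positive or negative) perfect cube.
Check small values of y:
  y = 0: RHS = -2 is not a perfect cube.
  y = 1: RHS = 20 is not a perfect cube.
  y = -1: RHS = -24 is not a perfect cube.
  y = 2: RHS = 174 is not a perfect cube.
  y = -2: RHS = -178 is not a perfect cube.
  y = 3: RHS = 592 is not a perfect cube.
  y = -3: RHS = -596 is not a perfect cube.
Continuing the search up to |y| = 30 finds no solutions either.
No (x, y) in the scanned range satisfies the equation.

No integer solutions with |y| ≤ 30.


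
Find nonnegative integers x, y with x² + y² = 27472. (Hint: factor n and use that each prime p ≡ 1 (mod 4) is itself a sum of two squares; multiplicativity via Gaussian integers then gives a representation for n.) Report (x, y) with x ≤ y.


Step 1: Factor n = 27472 = 2^4 · 17 · 101.
Step 2: Check the mod-4 condition on each prime factor: 2 = 2 (special); 17 ≡ 1 (mod 4), exponent 1; 101 ≡ 1 (mod 4), exponent 1.
All primes ≡ 3 (mod 4) appear to even exponent (or don't appear), so by the two-squares theorem n IS expressible as a sum of two squares.
Step 3: Build a representation. Group n = k² · m with k = 4 and m = 17 · 101 = 1717 (a product of primes ≡ 1 (mod 4)); a representation of m scales to one of n via (k·x)² + (k·y)² = k²(x² + y²). Each prime p ≡ 1 (mod 4) is itself a sum of two squares; find a² by testing p − a² for a perfect square:
  17: 17 − 1² = 16 = 4² ⇒ 17 = 1² + 4².
  101: 101 − 1² = 100 = 10² ⇒ 101 = 1² + 10².
  Combine using the Brahmagupta–Fibonacci identity (a² + b²)(c² + d²) = (ac − bd)² + (ad + bc)² = (ac + bd)² + (ad − bc)²:
  17 · 101 = 1717: from (1² + 4²)(1² + 10²), take (1·1 − 4·10, 1·10 + 4·1) = (1 − 40, 10 + 4) = (-39, 14); dropping signs (only squares matter) gives (39, 14); check 39² + 14² = 1521 + 196 = 1717 ✓.
  Scale by k = 4: (4·39, 4·14) = (156, 56).
Step 4: Order so x ≤ y and verify: 56² + 156² = 3136 + 24336 = 27472 = n. ✓

n = 27472 = 56² + 156² (one valid representation with x ≤ y).


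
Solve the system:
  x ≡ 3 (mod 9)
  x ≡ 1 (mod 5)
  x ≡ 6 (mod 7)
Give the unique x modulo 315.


Moduli 9, 5, 7 are pairwise coprime; by CRT there is a unique solution modulo M = 9 · 5 · 7 = 315.
Solve pairwise, accumulating the modulus:
  Start with x ≡ 3 (mod 9).
  Combine with x ≡ 1 (mod 5): since gcd(9, 5) = 1, we get a unique residue mod 45.
    Write x = 3 + 9·t and substitute into x ≡ 1 (mod 5): 9·t ≡ 1 − 3 = -2 (mod 5).
    Reduce coefficients mod 5: 4·t ≡ 3 (mod 5).
    The inverse of 4 mod 5 is 4 (since 4·4 = 16 = 3·5 + 1), so t ≡ 4·3 = 12 ≡ 2 (mod 5).
    Then x = 3 + 9·2 = 21, valid modulo lcm(9, 5) = 45: x ≡ 21 (mod 45).
  Combine with x ≡ 6 (mod 7): since gcd(45, 7) = 1, we get a unique residue mod 315.
    Write x = 21 + 45·t and substitute into x ≡ 6 (mod 7): 45·t ≡ 6 − 21 = -15 (mod 7).
    Reduce coefficients mod 7: 3·t ≡ 6 (mod 7).
    The inverse of 3 mod 7 is 5 (since 3·5 = 15 = 2·7 + 1), so t ≡ 5·6 = 30 ≡ 2 (mod 7).
    Then x = 21 + 45·2 = 111, valid modulo lcm(45, 7) = 315: x ≡ 111 (mod 315).
Verify: 111 mod 9 = 3 ✓, 111 mod 5 = 1 ✓, 111 mod 7 = 6 ✓.

x ≡ 111 (mod 315).
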